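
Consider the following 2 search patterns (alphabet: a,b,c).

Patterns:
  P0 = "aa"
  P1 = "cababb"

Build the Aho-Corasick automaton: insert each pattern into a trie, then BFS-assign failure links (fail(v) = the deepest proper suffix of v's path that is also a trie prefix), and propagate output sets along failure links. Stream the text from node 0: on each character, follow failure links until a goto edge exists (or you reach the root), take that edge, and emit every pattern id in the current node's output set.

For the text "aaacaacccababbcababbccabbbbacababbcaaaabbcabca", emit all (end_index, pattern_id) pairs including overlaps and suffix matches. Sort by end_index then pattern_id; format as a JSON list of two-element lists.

Construct AC machine:
Trie (insert patterns):
  0='ε' goto a→1 c→3
  1='a' goto a→2
  2='aa' goto ·  [P0 ends]
  3='c' goto a→4
  4='ca' goto b→5
  5='cab' goto a→6
  6='caba' goto b→7
  7='cabab' goto b→8
  8='cababb' goto ·  [P1 ends]

BFS fail/out derivation:
  n1('a'): parent n0 fail=0; on 'a' 0 → fail=0;  out ∅∪∅=∅
  n3('c'): parent n0 fail=0; on 'c' 0 → fail=0;  out ∅∪∅=∅
  n2('aa'): parent n1 fail=0; on 'a' 0 → fail=1;  out {0}∪∅={0}
  n4('ca'): parent n3 fail=0; on 'a' 0 → fail=1;  out ∅∪∅=∅
  n5('cab'): parent n4 fail=1; on 'b' 1→0 → fail=0;  out ∅∪∅=∅
  n6('caba'): parent n5 fail=0; on 'a' 0 → fail=1;  out ∅∪∅=∅
  n7('cabab'): parent n6 fail=1; on 'b' 1→0 → fail=0;  out ∅∪∅=∅
  n8('cababb'): parent n7 fail=0; on 'b' 0 → fail=0;  out {1}∪∅={1}

Scan:
pos 0 'a': at 1
pos 1 'a': at 2  → match P0@[0:1]
pos 2 'a': at 2 (via fail)  → match P0@[1:2]
pos 3 'c': at 3 (via fail)
pos 4 'a': at 4
pos 5 'a': at 2 (via fail)  → match P0@[4:5]
pos 6 'c': at 3 (via fail)
pos 7 'c': at 3 (via fail)
pos 8 'c': at 3 (via fail)
pos 9 'a': at 4
pos 10 'b': at 5
pos 11 'a': at 6
pos 12 'b': at 7
pos 13 'b': at 8  → match P1@[8:13]
pos 14 'c': at 3 (via fail)
pos 15 'a': at 4
pos 16 'b': at 5
pos 17 'a': at 6
pos 18 'b': at 7
pos 19 'b': at 8  → match P1@[14:19]
pos 20 'c': at 3 (via fail)
pos 21 'c': at 3 (via fail)
pos 22 'a': at 4
pos 23 'b': at 5
pos 24 'b': at 0 (via fail)
pos 25 'b': at 0
pos 26 'b': at 0
pos 27 'a': at 1
pos 28 'c': at 3 (via fail)
pos 29 'a': at 4
pos 30 'b': at 5
pos 31 'a': at 6
pos 32 'b': at 7
pos 33 'b': at 8  → match P1@[28:33]
pos 34 'c': at 3 (via fail)
pos 35 'a': at 4
pos 36 'a': at 2 (via fail)  → match P0@[35:36]
pos 37 'a': at 2 (via fail)  → match P0@[36:37]
pos 38 'a': at 2 (via fail)  → match P0@[37:38]
pos 39 'b': at 0 (via fail)
pos 40 'b': at 0
pos 41 'c': at 3
pos 42 'a': at 4
pos 43 'b': at 5
pos 44 'c': at 3 (via fail)
pos 45 'a': at 4

Result: [[1,0],[2,0],[5,0],[13,1],[19,1],[33,1],[36,0],[37,0],[38,0]]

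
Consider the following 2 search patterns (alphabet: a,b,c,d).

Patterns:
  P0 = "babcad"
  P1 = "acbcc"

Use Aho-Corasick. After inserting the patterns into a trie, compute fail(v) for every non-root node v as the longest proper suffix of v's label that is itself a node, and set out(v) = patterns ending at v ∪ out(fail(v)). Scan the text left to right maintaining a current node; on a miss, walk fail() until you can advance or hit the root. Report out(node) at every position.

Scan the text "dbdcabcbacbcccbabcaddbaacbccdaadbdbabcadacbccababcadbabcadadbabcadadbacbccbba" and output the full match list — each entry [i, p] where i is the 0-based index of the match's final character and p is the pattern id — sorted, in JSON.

Build automaton:
Trie nodes:
  n0 'ε': a→7 b→1
  n1 'b': a→2
  n2 'ba': b→3
  n3 'bab': c→4
  n4 'babc': a→5
  n5 'babca': d→6
  n6 'babcad': ·  [P0 ends]
  n7 'a': c→8
  n8 'ac': b→9
  n9 'acb': c→10
  n10 'acbc': c→11
  n11 'acbcc': ·  [P1 ends]

Failure links (BFS by depth):
  n1('b'): parent n0 fail=0; on 'b' 0 → fail=0;  out ∅∪∅=∅
  n7('a'): parent n0 fail=0; on 'a' 0 → fail=0;  out ∅∪∅=∅
  n2('ba'): parent n1 fail=0; on 'a' 0 → fail=7;  out ∅∪∅=∅
  n8('ac'): parent n7 fail=0; on 'c' 0 → fail=0;  out ∅∪∅=∅
  n3('bab'): parent n2 fail=7; on 'b' 7→0 → fail=1;  out ∅∪∅=∅
  n9('acb'): parent n8 fail=0; on 'b' 0 → fail=1;  out ∅∪∅=∅
  n4('babc'): parent n3 fail=1; on 'c' 1→0 → fail=0;  out ∅∪∅=∅
  n10('acbc'): parent n9 fail=1; on 'c' 1→0 → fail=0;  out ∅∪∅=∅
  n5('babca'): parent n4 fail=0; on 'a' 0 → fail=7;  out ∅∪∅=∅
  n11('acbcc'): parent n10 fail=0; on 'c' 0 → fail=0;  out {1}∪∅={1}
  n6('babcad'): parent n5 fail=7; on 'd' 7→0 → fail=0;  out {0}∪∅={0}

Run:
i=0 'd': node 0→0
i=1 'b': node 0→1
i=2 'd': node 1→0 ·f
i=3 'c': node 0→0
i=4 'a': node 0→7
i=5 'b': node 7→1 ·f
i=6 'c': node 1→0 ·f
i=7 'b': node 0→1
i=8 'a': node 1→2
i=9 'c': node 2→8 ·f
i=10 'b': node 8→9
i=11 'c': node 9→10
i=12 'c': node 10→11  emit P1@[8:12]
i=13 'c': node 11→0 ·f
i=14 'b': node 0→1
i=15 'a': node 1→2
i=16 'b': node 2→3
i=17 'c': node 3→4
i=18 'a': node 4→5
i=19 'd': node 5→6  emit P0@[14:19]
i=20 'd': node 6→0 ·f
i=21 'b': node 0→1
i=22 'a': node 1→2
i=23 'a': node 2→7 ·f
i=24 'c': node 7→8
i=25 'b': node 8→9
i=26 'c': node 9→10
i=27 'c': node 10→11  emit P1@[23:27]
i=28 'd': node 11→0 ·f
i=29 'a': node 0→7
i=30 'a': node 7→7 ·f
i=31 'd': node 7→0 ·f
i=32 'b': node 0→1
i=33 'd': node 1→0 ·f
i=34 'b': node 0→1
i=35 'a': node 1→2
i=36 'b': node 2→3
i=37 'c': node 3→4
i=38 'a': node 4→5
i=39 'd': node 5→6  emit P0@[34:39]
i=40 'a': node 6→7 ·f
i=41 'c': node 7→8
i=42 'b': node 8→9
i=43 'c': node 9→10
i=44 'c': node 10→11  emit P1@[40:44]
i=45 'a': node 11→7 ·f
i=46 'b': node 7→1 ·f
i=47 'a': node 1→2
i=48 'b': node 2→3
i=49 'c': node 3→4
i=50 'a': node 4→5
i=51 'd': node 5→6  emit P0@[46:51]
i=52 'b': node 6→1 ·f
i=53 'a': node 1→2
i=54 'b': node 2→3
i=55 'c': node 3→4
i=56 'a': node 4→5
i=57 'd': node 5→6  emit P0@[52:57]
i=58 'a': node 6→7 ·f
i=59 'd': node 7→0 ·f
i=60 'b': node 0→1
i=61 'a': node 1→2
i=62 'b': node 2→3
i=63 'c': node 3→4
i=64 'a': node 4→5
i=65 'd': node 5→6  emit P0@[60:65]
i=66 'a': node 6→7 ·f
i=67 'd': node 7→0 ·f
i=68 'b': node 0→1
i=69 'a': node 1→2
i=70 'c': node 2→8 ·f
i=71 'b': node 8→9
i=72 'c': node 9→10
i=73 'c': node 10→11  emit P1@[69:73]
i=74 'b': node 11→1 ·f
i=75 'b': node 1→1 ·f
i=76 'a': node 1→2

All matches (sorted): [[12,1],[19,0],[27,1],[39,0],[44,1],[51,0],[57,0],[65,0],[73,1]]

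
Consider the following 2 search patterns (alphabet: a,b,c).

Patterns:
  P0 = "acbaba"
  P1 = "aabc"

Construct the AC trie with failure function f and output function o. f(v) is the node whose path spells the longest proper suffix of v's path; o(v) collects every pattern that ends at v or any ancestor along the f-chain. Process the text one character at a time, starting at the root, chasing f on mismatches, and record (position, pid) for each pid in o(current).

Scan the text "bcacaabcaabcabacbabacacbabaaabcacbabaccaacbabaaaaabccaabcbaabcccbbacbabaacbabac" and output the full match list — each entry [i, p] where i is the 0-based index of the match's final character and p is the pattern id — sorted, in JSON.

Build:
Trie nodes:
  n0 'ε': a→1
  n1 'a': a→7 c→2
  n2 'ac': b→3
  n3 'acb': a→4
  n4 'acba': b→5
  n5 'acbab': a→6
  n6 'acbaba': ·  [P0 ends]
  n7 'aa': b→8
  n8 'aab': c→9
  n9 'aabc': ·  [P1 ends]

Failure links (BFS by depth):
  fail(1) 'a': from fail(0)=0 chase 'a': 0 ⇒ 0;  out=∅∪out(0)=∅
  fail(2) 'ac': from fail(1)=0 chase 'c': 0 ⇒ 0;  out=∅∪out(0)=∅
  fail(7) 'aa': from fail(1)=0 chase 'a': 0 ⇒ 1;  out=∅∪out(1)=∅
  fail(3) 'acb': from fail(2)=0 chase 'b': 0 ⇒ 0;  out=∅∪out(0)=∅
  fail(8) 'aab': from fail(7)=1 chase 'b': 1→0 ⇒ 0;  out=∅∪out(0)=∅
  fail(4) 'acba': from fail(3)=0 chase 'a': 0 ⇒ 1;  out=∅∪out(1)=∅
  fail(9) 'aabc': from fail(8)=0 chase 'c': 0 ⇒ 0;  out={1}∪out(0)={1}
  fail(5) 'acbab': from fail(4)=1 chase 'b': 1→0 ⇒ 0;  out=∅∪out(0)=∅
  fail(6) 'acbaba': from fail(5)=0 chase 'a': 0 ⇒ 1;  out={0}∪out(1)={0}

Run:
pos 0 'b': at 0
pos 1 'c': at 0
pos 2 'a': at 1
pos 3 'c': at 2
pos 4 'a': at 1 ·f
pos 5 'a': at 7
pos 6 'b': at 8
pos 7 'c': at 9  ** P1@[4:7]
pos 8 'a': at 1 ·f
pos 9 'a': at 7
pos 10 'b': at 8
pos 11 'c': at 9  ** P1@[8:11]
pos 12 'a': at 1 ·f
pos 13 'b': at 0 ·f
pos 14 'a': at 1
pos 15 'c': at 2
pos 16 'b': at 3
pos 17 'a': at 4
pos 18 'b': at 5
pos 19 'a': at 6  ** P0@[14:19]
pos 20 'c': at 2 ·f
pos 21 'a': at 1 ·f
pos 22 'c': at 2
pos 23 'b': at 3
pos 24 'a': at 4
pos 25 'b': at 5
pos 26 'a': at 6  ** P0@[21:26]
pos 27 'a': at 7 ·f
pos 28 'a': at 7 ·f
pos 29 'b': at 8
pos 30 'c': at 9  ** P1@[27:30]
pos 31 'a': at 1 ·f
pos 32 'c': at 2
pos 33 'b': at 3
pos 34 'a': at 4
pos 35 'b': at 5
pos 36 'a': at 6  ** P0@[31:36]
pos 37 'c': at 2 ·f
pos 38 'c': at 0 ·f
pos 39 'a': at 1
pos 40 'a': at 7
pos 41 'c': at 2 ·f
pos 42 'b': at 3
pos 43 'a': at 4
pos 44 'b': at 5
pos 45 'a': at 6  ** P0@[40:45]
pos 46 'a': at 7 ·f
pos 47 'a': at 7 ·f
pos 48 'a': at 7 ·f
pos 49 'a': at 7 ·f
pos 50 'b': at 8
pos 51 'c': at 9  ** P1@[48:51]
pos 52 'c': at 0 ·f
pos 53 'a': at 1
pos 54 'a': at 7
pos 55 'b': at 8
pos 56 'c': at 9  ** P1@[53:56]
pos 57 'b': at 0 ·f
pos 58 'a': at 1
pos 59 'a': at 7
pos 60 'b': at 8
pos 61 'c': at 9  ** P1@[58:61]
pos 62 'c': at 0 ·f
pos 63 'c': at 0
pos 64 'b': at 0
pos 65 'b': at 0
pos 66 'a': at 1
pos 67 'c': at 2
pos 68 'b': at 3
pos 69 'a': at 4
pos 70 'b': at 5
pos 71 'a': at 6  ** P0@[66:71]
pos 72 'a': at 7 ·f
pos 73 'c': at 2 ·f
pos 74 'b': at 3
pos 75 'a': at 4
pos 76 'b': at 5
pos 77 'a': at 6  ** P0@[72:77]
pos 78 'c': at 2 ·f

All matches (sorted): [[7,1],[11,1],[19,0],[26,0],[30,1],[36,0],[45,0],[51,1],[56,1],[61,1],[71,0],[77,0]]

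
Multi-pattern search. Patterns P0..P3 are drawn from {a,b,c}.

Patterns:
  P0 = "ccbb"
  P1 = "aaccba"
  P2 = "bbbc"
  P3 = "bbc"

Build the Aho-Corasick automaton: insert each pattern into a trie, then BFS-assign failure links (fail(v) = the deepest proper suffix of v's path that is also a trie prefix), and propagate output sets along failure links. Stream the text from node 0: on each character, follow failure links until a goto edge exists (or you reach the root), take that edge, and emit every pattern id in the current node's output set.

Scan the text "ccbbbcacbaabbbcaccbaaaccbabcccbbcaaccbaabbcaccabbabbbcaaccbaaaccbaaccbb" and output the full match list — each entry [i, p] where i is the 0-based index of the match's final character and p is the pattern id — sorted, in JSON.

Construct AC machine:
Trie nodes:
  0='ε' goto a→5 b→11 c→1
  1='c' goto c→2
  2='cc' goto b→3
  3='ccb' goto b→4
  4='ccbb' goto ·  ←P0
  5='a' goto a→6
  6='aa' goto c→7
  7='aac' goto c→8
  8='aacc' goto b→9
  9='aaccb' goto a→10
  10='aaccba' goto ·  ←P1
  11='b' goto b→12
  12='bb' goto b→13 c→15
  13='bbb' goto c→14
  14='bbbc' goto ·  ←P2
  15='bbc' goto ·  ←P3

Failure links (BFS by depth):
  n1('c'): parent n0 fail=0; on 'c' 0 → fail=0;  out ∅∪∅=∅
  n5('a'): parent n0 fail=0; on 'a' 0 → fail=0;  out ∅∪∅=∅
  n11('b'): parent n0 fail=0; on 'b' 0 → fail=0;  out ∅∪∅=∅
  n2('cc'): parent n1 fail=0; on 'c' 0 → fail=1;  out ∅∪∅=∅
  n6('aa'): parent n5 fail=0; on 'a' 0 → fail=5;  out ∅∪∅=∅
  n12('bb'): parent n11 fail=0; on 'b' 0 → fail=11;  out ∅∪∅=∅
  n3('ccb'): parent n2 fail=1; on 'b' 1→0 → fail=11;  out ∅∪∅=∅
  n7('aac'): parent n6 fail=5; on 'c' 5→0 → fail=1;  out ∅∪∅=∅
  n13('bbb'): parent n12 fail=11; on 'b' 11 → fail=12;  out ∅∪∅=∅
  n15('bbc'): parent n12 fail=11; on 'c' 11→0 → fail=1;  out {3}∪∅={3}
  n4('ccbb'): parent n3 fail=11; on 'b' 11 → fail=12;  out {0}∪∅={0}
  n8('aacc'): parent n7 fail=1; on 'c' 1 → fail=2;  out ∅∪∅=∅
  n14('bbbc'): parent n13 fail=12; on 'c' 12 → fail=15;  out {2}∪{3}={2,3}
  n9('aaccb'): parent n8 fail=2; on 'b' 2 → fail=3;  out ∅∪∅=∅
  n10('aaccba'): parent n9 fail=3; on 'a' 3→11→0 → fail=5;  out {1}∪∅={1}

Run:
pos 0 'c': at 1
pos 1 'c': at 2
pos 2 'b': at 3
pos 3 'b': at 4  emit P0@[0:3]
pos 4 'b': at 13 ·f
pos 5 'c': at 14  emit P2@[2:5],P3@[3:5]
pos 6 'a': at 5 ·f
pos 7 'c': at 1 ·f
pos 8 'b': at 11 ·f
pos 9 'a': at 5 ·f
pos 10 'a': at 6
pos 11 'b': at 11 ·f
pos 12 'b': at 12
pos 13 'b': at 13
pos 14 'c': at 14  emit P2@[11:14],P3@[12:14]
pos 15 'a': at 5 ·f
pos 16 'c': at 1 ·f
pos 17 'c': at 2
pos 18 'b': at 3
pos 19 'a': at 5 ·f
pos 20 'a': at 6
pos 21 'a': at 6 ·f
pos 22 'c': at 7
pos 23 'c': at 8
pos 24 'b': at 9
pos 25 'a': at 10  emit P1@[20:25]
pos 26 'b': at 11 ·f
pos 27 'c': at 1 ·f
pos 28 'c': at 2
pos 29 'c': at 2 ·f
pos 30 'b': at 3
pos 31 'b': at 4  emit P0@[28:31]
pos 32 'c': at 15 ·f  emit P3@[30:32]
pos 33 'a': at 5 ·f
pos 34 'a': at 6
pos 35 'c': at 7
pos 36 'c': at 8
pos 37 'b': at 9
pos 38 'a': at 10  emit P1@[33:38]
pos 39 'a': at 6 ·f
pos 40 'b': at 11 ·f
pos 41 'b': at 12
pos 42 'c': at 15  emit P3@[40:42]
pos 43 'a': at 5 ·f
pos 44 'c': at 1 ·f
pos 45 'c': at 2
pos 46 'a': at 5 ·f
pos 47 'b': at 11 ·f
pos 48 'b': at 12
pos 49 'a': at 5 ·f
pos 50 'b': at 11 ·f
pos 51 'b': at 12
pos 52 'b': at 13
pos 53 'c': at 14  emit P2@[50:53],P3@[51:53]
pos 54 'a': at 5 ·f
pos 55 'a': at 6
pos 56 'c': at 7
pos 57 'c': at 8
pos 58 'b': at 9
pos 59 'a': at 10  emit P1@[54:59]
pos 60 'a': at 6 ·f
pos 61 'a': at 6 ·f
pos 62 'c': at 7
pos 63 'c': at 8
pos 64 'b': at 9
pos 65 'a': at 10  emit P1@[60:65]
pos 66 'a': at 6 ·f
pos 67 'c': at 7
pos 68 'c': at 8
pos 69 'b': at 9
pos 70 'b': at 4 ·f  emit P0@[67:70]

All matches (sorted): [[3,0],[5,2],[5,3],[14,2],[14,3],[25,1],[31,0],[32,3],[38,1],[42,3],[53,2],[53,3],[59,1],[65,1],[70,0]]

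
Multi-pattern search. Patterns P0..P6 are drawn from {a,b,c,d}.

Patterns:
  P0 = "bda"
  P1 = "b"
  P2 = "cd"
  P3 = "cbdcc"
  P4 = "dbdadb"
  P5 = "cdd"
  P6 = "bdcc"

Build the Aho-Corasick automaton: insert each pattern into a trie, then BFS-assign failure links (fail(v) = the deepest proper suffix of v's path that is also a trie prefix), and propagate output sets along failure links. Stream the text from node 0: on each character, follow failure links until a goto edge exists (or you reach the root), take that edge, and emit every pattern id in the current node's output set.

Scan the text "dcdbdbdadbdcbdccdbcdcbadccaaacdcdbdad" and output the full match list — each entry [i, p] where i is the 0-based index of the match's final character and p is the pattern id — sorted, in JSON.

Build automaton:
Trie (insert patterns):
  0='ε' goto b→1 c→4 d→10
  1='b' goto d→2  [P1 ends]
  2='bd' goto a→3 c→17
  3='bda' goto ·  [P0 ends]
  4='c' goto b→6 d→5
  5='cd' goto d→16  [P2 ends]
  6='cb' goto d→7
  7='cbd' goto c→8
  8='cbdc' goto c→9
  9='cbdcc' goto ·  [P3 ends]
  10='d' goto b→11
  11='db' goto d→12
  12='dbd' goto a→13
  13='dbda' goto d→14
  14='dbdad' goto b→15
  15='dbdadb' goto ·  [P4 ends]
  16='cdd' goto ·  [P5 ends]
  17='bdc' goto c→18
  18='bdcc' goto ·  [P6 ends]

BFS fail/out derivation:
  n1('b'): parent n0 fail=0; on 'b' 0 → fail=0;  out {1}∪∅={1}
  n4('c'): parent n0 fail=0; on 'c' 0 → fail=0;  out ∅∪∅=∅
  n10('d'): parent n0 fail=0; on 'd' 0 → fail=0;  out ∅∪∅=∅
  n2('bd'): parent n1 fail=0; on 'd' 0 → fail=10;  out ∅∪∅=∅
  n5('cd'): parent n4 fail=0; on 'd' 0 → fail=10;  out {2}∪∅={2}
  n6('cb'): parent n4 fail=0; on 'b' 0 → fail=1;  out ∅∪{1}={1}
  n11('db'): parent n10 fail=0; on 'b' 0 → fail=1;  out ∅∪{1}={1}
  n3('bda'): parent n2 fail=10; on 'a' 10→0 → fail=0;  out {0}∪∅={0}
  n7('cbd'): parent n6 fail=1; on 'd' 1 → fail=2;  out ∅∪∅=∅
  n12('dbd'): parent n11 fail=1; on 'd' 1 → fail=2;  out ∅∪∅=∅
  n16('cdd'): parent n5 fail=10; on 'd' 10→0 → fail=10;  out {5}∪∅={5}
  n17('bdc'): parent n2 fail=10; on 'c' 10→0 → fail=4;  out ∅∪∅=∅
  n8('cbdc'): parent n7 fail=2; on 'c' 2 → fail=17;  out ∅∪∅=∅
  n13('dbda'): parent n12 fail=2; on 'a' 2 → fail=3;  out ∅∪{0}={0}
  n18('bdcc'): parent n17 fail=4; on 'c' 4→0 → fail=4;  out {6}∪∅={6}
  n9('cbdcc'): parent n8 fail=17; on 'c' 17 → fail=18;  out {3}∪{6}={3,6}
  n14('dbdad'): parent n13 fail=3; on 'd' 3→0 → fail=10;  out ∅∪∅=∅
  n15('dbdadb'): parent n14 fail=10; on 'b' 10 → fail=11;  out {4}∪{1}={1,4}

Scan:
[0] read 'd'  n0⇒n10
[1] read 'c'  n10⇒n4 (fail-walked)
[2] read 'd'  n4⇒n5  ** P2@[1:2]
[3] read 'b'  n5⇒n11 (fail-walked)  ** P1@[3:3]
[4] read 'd'  n11⇒n12
[5] read 'b'  n12⇒n11 (fail-walked)  ** P1@[5:5]
[6] read 'd'  n11⇒n12
[7] read 'a'  n12⇒n13  ** P0@[5:7]
[8] read 'd'  n13⇒n14
[9] read 'b'  n14⇒n15  ** P1@[9:9],P4@[4:9]
[10] read 'd'  n15⇒n12 (fail-walked)
[11] read 'c'  n12⇒n17 (fail-walked)
[12] read 'b'  n17⇒n6 (fail-walked)  ** P1@[12:12]
[13] read 'd'  n6⇒n7
[14] read 'c'  n7⇒n8
[15] read 'c'  n8⇒n9  ** P3@[11:15],P6@[12:15]
[16] read 'd'  n9⇒n5 (fail-walked)  ** P2@[15:16]
[17] read 'b'  n5⇒n11 (fail-walked)  ** P1@[17:17]
[18] read 'c'  n11⇒n4 (fail-walked)
[19] read 'd'  n4⇒n5  ** P2@[18:19]
[20] read 'c'  n5⇒n4 (fail-walked)
[21] read 'b'  n4⇒n6  ** P1@[21:21]
[22] read 'a'  n6⇒n0 (fail-walked)
[23] read 'd'  n0⇒n10
[24] read 'c'  n10⇒n4 (fail-walked)
[25] read 'c'  n4⇒n4 (fail-walked)
[26] read 'a'  n4⇒n0 (fail-walked)
[27] read 'a'  n0⇒n0
[28] read 'a'  n0⇒n0
[29] read 'c'  n0⇒n4
[30] read 'd'  n4⇒n5  ** P2@[29:30]
[31] read 'c'  n5⇒n4 (fail-walked)
[32] read 'd'  n4⇒n5  ** P2@[31:32]
[33] read 'b'  n5⇒n11 (fail-walked)  ** P1@[33:33]
[34] read 'd'  n11⇒n12
[35] read 'a'  n12⇒n13  ** P0@[33:35]
[36] read 'd'  n13⇒n14

Matches: [[2,2],[3,1],[5,1],[7,0],[9,1],[9,4],[12,1],[15,3],[15,6],[16,2],[17,1],[19,2],[21,1],[30,2],[32,2],[33,1],[35,0]]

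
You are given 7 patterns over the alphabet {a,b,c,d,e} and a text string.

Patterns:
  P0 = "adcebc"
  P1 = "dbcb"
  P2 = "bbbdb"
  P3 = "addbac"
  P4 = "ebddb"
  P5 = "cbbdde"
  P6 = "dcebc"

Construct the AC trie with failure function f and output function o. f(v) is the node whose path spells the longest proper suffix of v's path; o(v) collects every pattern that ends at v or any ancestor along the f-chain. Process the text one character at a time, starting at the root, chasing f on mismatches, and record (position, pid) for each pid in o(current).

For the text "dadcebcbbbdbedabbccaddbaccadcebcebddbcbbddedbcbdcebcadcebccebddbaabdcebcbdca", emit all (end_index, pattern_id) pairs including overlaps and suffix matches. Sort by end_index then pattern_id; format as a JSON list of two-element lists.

Build:
Trie nodes:
  n0 'ε': a→1 b→11 c→25 d→7 e→20
  n1 'a': d→2
  n2 'ad': c→3 d→16
  n3 'adc': e→4
  n4 'adce': b→5
  n5 'adceb': c→6
  n6 'adcebc': ·  ←P0
  n7 'd': b→8 c→31
  n8 'db': c→9
  n9 'dbc': b→10
  n10 'dbcb': ·  ←P1
  n11 'b': b→12
  n12 'bb': b→13
  n13 'bbb': d→14
  n14 'bbbd': b→15
  n15 'bbbdb': ·  ←P2
  n16 'add': b→17
  n17 'addb': a→18
  n18 'addba': c→19
  n19 'addbac': ·  ←P3
  n20 'e': b→21
  n21 'eb': d→22
  n22 'ebd': d→23
  n23 'ebdd': b→24
  n24 'ebddb': ·  ←P4
  n25 'c': b→26
  n26 'cb': b→27
  n27 'cbb': d→28
  n28 'cbbd': d→29
  n29 'cbbdd': e→30
  n30 'cbbdde': ·  ←P5
  n31 'dc': e→32
  n32 'dce': b→33
  n33 'dceb': c→34
  n34 'dcebc': ·  ←P6

BFS fail/out derivation:
  fail(1) 'a': from fail(0)=0 chase 'a': 0 ⇒ 0;  out=∅∪out(0)=∅
  fail(7) 'd': from fail(0)=0 chase 'd': 0 ⇒ 0;  out=∅∪out(0)=∅
  fail(11) 'b': from fail(0)=0 chase 'b': 0 ⇒ 0;  out=∅∪out(0)=∅
  fail(20) 'e': from fail(0)=0 chase 'e': 0 ⇒ 0;  out=∅∪out(0)=∅
  fail(25) 'c': from fail(0)=0 chase 'c': 0 ⇒ 0;  out=∅∪out(0)=∅
  fail(2) 'ad': from fail(1)=0 chase 'd': 0 ⇒ 7;  out=∅∪out(7)=∅
  fail(8) 'db': from fail(7)=0 chase 'b': 0 ⇒ 11;  out=∅∪out(11)=∅
  fail(12) 'bb': from fail(11)=0 chase 'b': 0 ⇒ 11;  out=∅∪out(11)=∅
  fail(21) 'eb': from fail(20)=0 chase 'b': 0 ⇒ 11;  out=∅∪out(11)=∅
  fail(26) 'cb': from fail(25)=0 chase 'b': 0 ⇒ 11;  out=∅∪out(11)=∅
  fail(31) 'dc': from fail(7)=0 chase 'c': 0 ⇒ 25;  out=∅∪out(25)=∅
  fail(3) 'adc': from fail(2)=7 chase 'c': 7 ⇒ 31;  out=∅∪out(31)=∅
  fail(9) 'dbc': from fail(8)=11 chase 'c': 11→0 ⇒ 25;  out=∅∪out(25)=∅
  fail(13) 'bbb': from fail(12)=11 chase 'b': 11 ⇒ 12;  out=∅∪out(12)=∅
  fail(16) 'add': from fail(2)=7 chase 'd': 7→0 ⇒ 7;  out=∅∪out(7)=∅
  fail(22) 'ebd': from fail(21)=11 chase 'd': 11→0 ⇒ 7;  out=∅∪out(7)=∅
  fail(27) 'cbb': from fail(26)=11 chase 'b': 11 ⇒ 12;  out=∅∪out(12)=∅
  fail(32) 'dce': from fail(31)=25 chase 'e': 25→0 ⇒ 20;  out=∅∪out(20)=∅
  fail(4) 'adce': from fail(3)=31 chase 'e': 31 ⇒ 32;  out=∅∪out(32)=∅
  fail(10) 'dbcb': from fail(9)=25 chase 'b': 25 ⇒ 26;  out={1}∪out(26)={1}
  fail(14) 'bbbd': from fail(13)=12 chase 'd': 12→11→0 ⇒ 7;  out=∅∪out(7)=∅
  fail(17) 'addb': from fail(16)=7 chase 'b': 7 ⇒ 8;  out=∅∪out(8)=∅
  fail(23) 'ebdd': from fail(22)=7 chase 'd': 7→0 ⇒ 7;  out=∅∪out(7)=∅
  fail(28) 'cbbd': from fail(27)=12 chase 'd': 12→11→0 ⇒ 7;  out=∅∪out(7)=∅
  fail(33) 'dceb': from fail(32)=20 chase 'b': 20 ⇒ 21;  out=∅∪out(21)=∅
  fail(5) 'adceb': from fail(4)=32 chase 'b': 32 ⇒ 33;  out=∅∪out(33)=∅
  fail(15) 'bbbdb': from fail(14)=7 chase 'b': 7 ⇒ 8;  out={2}∪out(8)={2}
  fail(18) 'addba': from fail(17)=8 chase 'a': 8→11→0 ⇒ 1;  out=∅∪out(1)=∅
  fail(24) 'ebddb': from fail(23)=7 chase 'b': 7 ⇒ 8;  out={4}∪out(8)={4}
  fail(29) 'cbbdd': from fail(28)=7 chase 'd': 7→0 ⇒ 7;  out=∅∪out(7)=∅
  fail(34) 'dcebc': from fail(33)=21 chase 'c': 21→11→0 ⇒ 25;  out={6}∪out(25)={6}
  fail(6) 'adcebc': from fail(5)=33 chase 'c': 33 ⇒ 34;  out={0}∪out(34)={0,6}
  fail(19) 'addbac': from fail(18)=1 chase 'c': 1→0 ⇒ 25;  out={3}∪out(25)={3}
  fail(30) 'cbbdde': from fail(29)=7 chase 'e': 7→0 ⇒ 20;  out={5}∪out(20)={5}

Run:
pos 0 'd': at 7
pos 1 'a': at 1 (fail-walked)
pos 2 'd': at 2
pos 3 'c': at 3
pos 4 'e': at 4
pos 5 'b': at 5
pos 6 'c': at 6  emit P0@[1:6],P6@[2:6]
pos 7 'b': at 26 (fail-walked)
pos 8 'b': at 27
pos 9 'b': at 13 (fail-walked)
pos 10 'd': at 14
pos 11 'b': at 15  emit P2@[7:11]
pos 12 'e': at 20 (fail-walked)
pos 13 'd': at 7 (fail-walked)
pos 14 'a': at 1 (fail-walked)
pos 15 'b': at 11 (fail-walked)
pos 16 'b': at 12
pos 17 'c': at 25 (fail-walked)
pos 18 'c': at 25 (fail-walked)
pos 19 'a': at 1 (fail-walked)
pos 20 'd': at 2
pos 21 'd': at 16
pos 22 'b': at 17
pos 23 'a': at 18
pos 24 'c': at 19  emit P3@[19:24]
pos 25 'c': at 25 (fail-walked)
pos 26 'a': at 1 (fail-walked)
pos 27 'd': at 2
pos 28 'c': at 3
pos 29 'e': at 4
pos 30 'b': at 5
pos 31 'c': at 6  emit P0@[26:31],P6@[27:31]
pos 32 'e': at 20 (fail-walked)
pos 33 'b': at 21
pos 34 'd': at 22
pos 35 'd': at 23
pos 36 'b': at 24  emit P4@[32:36]
pos 37 'c': at 9 (fail-walked)
pos 38 'b': at 10  emit P1@[35:38]
pos 39 'b': at 27 (fail-walked)
pos 40 'd': at 28
pos 41 'd': at 29
pos 42 'e': at 30  emit P5@[37:42]
pos 43 'd': at 7 (fail-walked)
pos 44 'b': at 8
pos 45 'c': at 9
pos 46 'b': at 10  emit P1@[43:46]
pos 47 'd': at 7 (fail-walked)
pos 48 'c': at 31
pos 49 'e': at 32
pos 50 'b': at 33
pos 51 'c': at 34  emit P6@[47:51]
pos 52 'a': at 1 (fail-walked)
pos 53 'd': at 2
pos 54 'c': at 3
pos 55 'e': at 4
pos 56 'b': at 5
pos 57 'c': at 6  emit P0@[52:57],P6@[53:57]
pos 58 'c': at 25 (fail-walked)
pos 59 'e': at 20 (fail-walked)
pos 60 'b': at 21
pos 61 'd': at 22
pos 62 'd': at 23
pos 63 'b': at 24  emit P4@[59:63]
pos 64 'a': at 1 (fail-walked)
pos 65 'a': at 1 (fail-walked)
pos 66 'b': at 11 (fail-walked)
pos 67 'd': at 7 (fail-walked)
pos 68 'c': at 31
pos 69 'e': at 32
pos 70 'b': at 33
pos 71 'c': at 34  emit P6@[67:71]
pos 72 'b': at 26 (fail-walked)
pos 73 'd': at 7 (fail-walked)
pos 74 'c': at 31
pos 75 'a': at 1 (fail-walked)

Matches: [[6,0],[6,6],[11,2],[24,3],[31,0],[31,6],[36,4],[38,1],[42,5],[46,1],[51,6],[57,0],[57,6],[63,4],[71,6]]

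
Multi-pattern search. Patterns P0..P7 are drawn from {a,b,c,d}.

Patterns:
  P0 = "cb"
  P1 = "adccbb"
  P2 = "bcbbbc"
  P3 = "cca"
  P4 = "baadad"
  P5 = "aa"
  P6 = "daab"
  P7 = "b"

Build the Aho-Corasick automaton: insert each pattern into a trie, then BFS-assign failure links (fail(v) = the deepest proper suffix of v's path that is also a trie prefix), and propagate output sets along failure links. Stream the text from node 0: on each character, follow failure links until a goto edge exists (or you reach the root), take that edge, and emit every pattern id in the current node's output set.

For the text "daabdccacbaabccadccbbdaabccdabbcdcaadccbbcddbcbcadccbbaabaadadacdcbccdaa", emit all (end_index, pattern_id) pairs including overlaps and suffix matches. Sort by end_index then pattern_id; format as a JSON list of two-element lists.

Build:
Trie (insert patterns):
  n0 'ε': a→3 b→9 c→1 d→23
  n1 'c': b→2 c→15
  n2 'cb': ·  [P0 ends]
  n3 'a': a→22 d→4
  n4 'ad': c→5
  n5 'adc': c→6
  n6 'adcc': b→7
  n7 'adccb': b→8
  n8 'adccbb': ·  [P1 ends]
  n9 'b': a→17 c→10  [P7 ends]
  n10 'bc': b→11
  n11 'bcb': b→12
  n12 'bcbb': b→13
  n13 'bcbbb': c→14
  n14 'bcbbbc': ·  [P2 ends]
  n15 'cc': a→16
  n16 'cca': ·  [P3 ends]
  n17 'ba': a→18
  n18 'baa': d→19
  n19 'baad': a→20
  n20 'baada': d→21
  n21 'baadad': ·  [P4 ends]
  n22 'aa': ·  [P5 ends]
  n23 'd': a→24
  n24 'da': a→25
  n25 'daa': b→26
  n26 'daab': ·  [P6 ends]

Failure links (BFS by depth):
  n1('c'): parent n0 fail=0; on 'c' 0 → fail=0;  out ∅∪∅=∅
  n3('a'): parent n0 fail=0; on 'a' 0 → fail=0;  out ∅∪∅=∅
  n9('b'): parent n0 fail=0; on 'b' 0 → fail=0;  out {7}∪∅={7}
  n23('d'): parent n0 fail=0; on 'd' 0 → fail=0;  out ∅∪∅=∅
  n2('cb'): parent n1 fail=0; on 'b' 0 → fail=9;  out {0}∪{7}={0,7}
  n4('ad'): parent n3 fail=0; on 'd' 0 → fail=23;  out ∅∪∅=∅
  n10('bc'): parent n9 fail=0; on 'c' 0 → fail=1;  out ∅∪∅=∅
  n15('cc'): parent n1 fail=0; on 'c' 0 → fail=1;  out ∅∪∅=∅
  n17('ba'): parent n9 fail=0; on 'a' 0 → fail=3;  out ∅∪∅=∅
  n22('aa'): parent n3 fail=0; on 'a' 0 → fail=3;  out {5}∪∅={5}
  n24('da'): parent n23 fail=0; on 'a' 0 → fail=3;  out ∅∪∅=∅
  n5('adc'): parent n4 fail=23; on 'c' 23→0 → fail=1;  out ∅∪∅=∅
  n11('bcb'): parent n10 fail=1; on 'b' 1 → fail=2;  out ∅∪{0,7}={0,7}
  n16('cca'): parent n15 fail=1; on 'a' 1→0 → fail=3;  out {3}∪∅={3}
  n18('baa'): parent n17 fail=3; on 'a' 3 → fail=22;  out ∅∪{5}={5}
  n25('daa'): parent n24 fail=3; on 'a' 3 → fail=22;  out ∅∪{5}={5}
  n6('adcc'): parent n5 fail=1; on 'c' 1 → fail=15;  out ∅∪∅=∅
  n12('bcbb'): parent n11 fail=2; on 'b' 2→9→0 → fail=9;  out ∅∪{7}={7}
  n19('baad'): parent n18 fail=22; on 'd' 22→3 → fail=4;  out ∅∪∅=∅
  n26('daab'): parent n25 fail=22; on 'b' 22→3→0 → fail=9;  out {6}∪{7}={6,7}
  n7('adccb'): parent n6 fail=15; on 'b' 15→1 → fail=2;  out ∅∪{0,7}={0,7}
  n13('bcbbb'): parent n12 fail=9; on 'b' 9→0 → fail=9;  out ∅∪{7}={7}
  n20('baada'): parent n19 fail=4; on 'a' 4→23 → fail=24;  out ∅∪∅=∅
  n8('adccbb'): parent n7 fail=2; on 'b' 2→9→0 → fail=9;  out {1}∪{7}={1,7}
  n14('bcbbbc'): parent n13 fail=9; on 'c' 9 → fail=10;  out {2}∪∅={2}
  n21('baadad'): parent n20 fail=24; on 'd' 24→3 → fail=4;  out {4}∪∅={4}

Scan:
[0] read 'd'  n0⇒n23
[1] read 'a'  n23⇒n24
[2] read 'a'  n24⇒n25  emit P5@[1:2]
[3] read 'b'  n25⇒n26  emit P6@[0:3],P7@[3:3]
[4] read 'd'  n26⇒n23 (via fail)
[5] read 'c'  n23⇒n1 (via fail)
[6] read 'c'  n1⇒n15
[7] read 'a'  n15⇒n16  emit P3@[5:7]
[8] read 'c'  n16⇒n1 (via fail)
[9] read 'b'  n1⇒n2  emit P0@[8:9],P7@[9:9]
[10] read 'a'  n2⇒n17 (via fail)
[11] read 'a'  n17⇒n18  emit P5@[10:11]
[12] read 'b'  n18⇒n9 (via fail)  emit P7@[12:12]
[13] read 'c'  n9⇒n10
[14] read 'c'  n10⇒n15 (via fail)
[15] read 'a'  n15⇒n16  emit P3@[13:15]
[16] read 'd'  n16⇒n4 (via fail)
[17] read 'c'  n4⇒n5
[18] read 'c'  n5⇒n6
[19] read 'b'  n6⇒n7  emit P0@[18:19],P7@[19:19]
[20] read 'b'  n7⇒n8  emit P1@[15:20],P7@[20:20]
[21] read 'd'  n8⇒n23 (via fail)
[22] read 'a'  n23⇒n24
[23] read 'a'  n24⇒n25  emit P5@[22:23]
[24] read 'b'  n25⇒n26  emit P6@[21:24],P7@[24:24]
[25] read 'c'  n26⇒n10 (via fail)
[26] read 'c'  n10⇒n15 (via fail)
[27] read 'd'  n15⇒n23 (via fail)
[28] read 'a'  n23⇒n24
[29] read 'b'  n24⇒n9 (via fail)  emit P7@[29:29]
[30] read 'b'  n9⇒n9 (via fail)  emit P7@[30:30]
[31] read 'c'  n9⇒n10
[32] read 'd'  n10⇒n23 (via fail)
[33] read 'c'  n23⇒n1 (via fail)
[34] read 'a'  n1⇒n3 (via fail)
[35] read 'a'  n3⇒n22  emit P5@[34:35]
[36] read 'd'  n22⇒n4 (via fail)
[37] read 'c'  n4⇒n5
[38] read 'c'  n5⇒n6
[39] read 'b'  n6⇒n7  emit P0@[38:39],P7@[39:39]
[40] read 'b'  n7⇒n8  emit P1@[35:40],P7@[40:40]
[41] read 'c'  n8⇒n10 (via fail)
[42] read 'd'  n10⇒n23 (via fail)
[43] read 'd'  n23⇒n23 (via fail)
[44] read 'b'  n23⇒n9 (via fail)  emit P7@[44:44]
[45] read 'c'  n9⇒n10
[46] read 'b'  n10⇒n11  emit P0@[45:46],P7@[46:46]
[47] read 'c'  n11⇒n10 (via fail)
[48] read 'a'  n10⇒n3 (via fail)
[49] read 'd'  n3⇒n4
[50] read 'c'  n4⇒n5
[51] read 'c'  n5⇒n6
[52] read 'b'  n6⇒n7  emit P0@[51:52],P7@[52:52]
[53] read 'b'  n7⇒n8  emit P1@[48:53],P7@[53:53]
[54] read 'a'  n8⇒n17 (via fail)
[55] read 'a'  n17⇒n18  emit P5@[54:55]
[56] read 'b'  n18⇒n9 (via fail)  emit P7@[56:56]
[57] read 'a'  n9⇒n17
[58] read 'a'  n17⇒n18  emit P5@[57:58]
[59] read 'd'  n18⇒n19
[60] read 'a'  n19⇒n20
[61] read 'd'  n20⇒n21  emit P4@[56:61]
[62] read 'a'  n21⇒n24 (via fail)
[63] read 'c'  n24⇒n1 (via fail)
[64] read 'd'  n1⇒n23 (via fail)
[65] read 'c'  n23⇒n1 (via fail)
[66] read 'b'  n1⇒n2  emit P0@[65:66],P7@[66:66]
[67] read 'c'  n2⇒n10 (via fail)
[68] read 'c'  n10⇒n15 (via fail)
[69] read 'd'  n15⇒n23 (via fail)
[70] read 'a'  n23⇒n24
[71] read 'a'  n24⇒n25  emit P5@[70:71]

All matches (sorted): [[2,5],[3,6],[3,7],[7,3],[9,0],[9,7],[11,5],[12,7],[15,3],[19,0],[19,7],[20,1],[20,7],[23,5],[24,6],[24,7],[29,7],[30,7],[35,5],[39,0],[39,7],[40,1],[40,7],[44,7],[46,0],[46,7],[52,0],[52,7],[53,1],[53,7],[55,5],[56,7],[58,5],[61,4],[66,0],[66,7],[71,5]]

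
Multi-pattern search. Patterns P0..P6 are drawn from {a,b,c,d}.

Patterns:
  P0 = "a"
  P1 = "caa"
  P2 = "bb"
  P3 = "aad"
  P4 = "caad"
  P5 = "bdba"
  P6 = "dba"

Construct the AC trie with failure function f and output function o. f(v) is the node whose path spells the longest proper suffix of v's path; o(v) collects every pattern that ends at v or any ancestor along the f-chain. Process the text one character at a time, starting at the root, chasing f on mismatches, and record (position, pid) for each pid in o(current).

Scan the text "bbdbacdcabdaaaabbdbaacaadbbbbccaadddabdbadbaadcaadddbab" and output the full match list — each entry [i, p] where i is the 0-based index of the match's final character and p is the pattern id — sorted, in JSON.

Build:
Trie nodes:
  n0 'ε': a→1 b→5 c→2 d→13
  n1 'a': a→7  [P0 ends]
  n2 'c': a→3
  n3 'ca': a→4
  n4 'caa': d→9  [P1 ends]
  n5 'b': b→6 d→10
  n6 'bb': ·  [P2 ends]
  n7 'aa': d→8
  n8 'aad': ·  [P3 ends]
  n9 'caad': ·  [P4 ends]
  n10 'bd': b→11
  n11 'bdb': a→12
  n12 'bdba': ·  [P5 ends]
  n13 'd': b→14
  n14 'db': a→15
  n15 'dba': ·  [P6 ends]

BFS fail/out derivation:
  fail(1) 'a': from fail(0)=0 chase 'a': 0 ⇒ 0;  out={0}∪out(0)={0}
  fail(2) 'c': from fail(0)=0 chase 'c': 0 ⇒ 0;  out=∅∪out(0)=∅
  fail(5) 'b': from fail(0)=0 chase 'b': 0 ⇒ 0;  out=∅∪out(0)=∅
  fail(13) 'd': from fail(0)=0 chase 'd': 0 ⇒ 0;  out=∅∪out(0)=∅
  fail(3) 'ca': from fail(2)=0 chase 'a': 0 ⇒ 1;  out=∅∪out(1)={0}
  fail(6) 'bb': from fail(5)=0 chase 'b': 0 ⇒ 5;  out={2}∪out(5)={2}
  fail(7) 'aa': from fail(1)=0 chase 'a': 0 ⇒ 1;  out=∅∪out(1)={0}
  fail(10) 'bd': from fail(5)=0 chase 'd': 0 ⇒ 13;  out=∅∪out(13)=∅
  fail(14) 'db': from fail(13)=0 chase 'b': 0 ⇒ 5;  out=∅∪out(5)=∅
  fail(4) 'caa': from fail(3)=1 chase 'a': 1 ⇒ 7;  out={1}∪out(7)={0,1}
  fail(8) 'aad': from fail(7)=1 chase 'd': 1→0 ⇒ 13;  out={3}∪out(13)={3}
  fail(11) 'bdb': from fail(10)=13 chase 'b': 13 ⇒ 14;  out=∅∪out(14)=∅
  fail(15) 'dba': from fail(14)=5 chase 'a': 5→0 ⇒ 1;  out={6}∪out(1)={0,6}
  fail(9) 'caad': from fail(4)=7 chase 'd': 7 ⇒ 8;  out={4}∪out(8)={3,4}
  fail(12) 'bdba': from fail(11)=14 chase 'a': 14 ⇒ 15;  out={5}∪out(15)={0,5,6}

Scan:
pos 0 'b': at 5
pos 1 'b': at 6  ** P2@[0:1]
pos 2 'd': at 10 (via fail)
pos 3 'b': at 11
pos 4 'a': at 12  ** P0@[4:4],P5@[1:4],P6@[2:4]
pos 5 'c': at 2 (via fail)
pos 6 'd': at 13 (via fail)
pos 7 'c': at 2 (via fail)
pos 8 'a': at 3  ** P0@[8:8]
pos 9 'b': at 5 (via fail)
pos 10 'd': at 10
pos 11 'a': at 1 (via fail)  ** P0@[11:11]
pos 12 'a': at 7  ** P0@[12:12]
pos 13 'a': at 7 (via fail)  ** P0@[13:13]
pos 14 'a': at 7 (via fail)  ** P0@[14:14]
pos 15 'b': at 5 (via fail)
pos 16 'b': at 6  ** P2@[15:16]
pos 17 'd': at 10 (via fail)
pos 18 'b': at 11
pos 19 'a': at 12  ** P0@[19:19],P5@[16:19],P6@[17:19]
pos 20 'a': at 7 (via fail)  ** P0@[20:20]
pos 21 'c': at 2 (via fail)
pos 22 'a': at 3  ** P0@[22:22]
pos 23 'a': at 4  ** P0@[23:23],P1@[21:23]
pos 24 'd': at 9  ** P3@[22:24],P4@[21:24]
pos 25 'b': at 14 (via fail)
pos 26 'b': at 6 (via fail)  ** P2@[25:26]
pos 27 'b': at 6 (via fail)  ** P2@[26:27]
pos 28 'b': at 6 (via fail)  ** P2@[27:28]
pos 29 'c': at 2 (via fail)
pos 30 'c': at 2 (via fail)
pos 31 'a': at 3  ** P0@[31:31]
pos 32 'a': at 4  ** P0@[32:32],P1@[30:32]
pos 33 'd': at 9  ** P3@[31:33],P4@[30:33]
pos 34 'd': at 13 (via fail)
pos 35 'd': at 13 (via fail)
pos 36 'a': at 1 (via fail)  ** P0@[36:36]
pos 37 'b': at 5 (via fail)
pos 38 'd': at 10
pos 39 'b': at 11
pos 40 'a': at 12  ** P0@[40:40],P5@[37:40],P6@[38:40]
pos 41 'd': at 13 (via fail)
pos 42 'b': at 14
pos 43 'a': at 15  ** P0@[43:43],P6@[41:43]
pos 44 'a': at 7 (via fail)  ** P0@[44:44]
pos 45 'd': at 8  ** P3@[43:45]
pos 46 'c': at 2 (via fail)
pos 47 'a': at 3  ** P0@[47:47]
pos 48 'a': at 4  ** P0@[48:48],P1@[46:48]
pos 49 'd': at 9  ** P3@[47:49],P4@[46:49]
pos 50 'd': at 13 (via fail)
pos 51 'd': at 13 (via fail)
pos 52 'b': at 14
pos 53 'a': at 15  ** P0@[53:53],P6@[51:53]
pos 54 'b': at 5 (via fail)

All matches (sorted): [[1,2],[4,0],[4,5],[4,6],[8,0],[11,0],[12,0],[13,0],[14,0],[16,2],[19,0],[19,5],[19,6],[20,0],[22,0],[23,0],[23,1],[24,3],[24,4],[26,2],[27,2],[28,2],[31,0],[32,0],[32,1],[33,3],[33,4],[36,0],[40,0],[40,5],[40,6],[43,0],[43,6],[44,0],[45,3],[47,0],[48,0],[48,1],[49,3],[49,4],[53,0],[53,6]]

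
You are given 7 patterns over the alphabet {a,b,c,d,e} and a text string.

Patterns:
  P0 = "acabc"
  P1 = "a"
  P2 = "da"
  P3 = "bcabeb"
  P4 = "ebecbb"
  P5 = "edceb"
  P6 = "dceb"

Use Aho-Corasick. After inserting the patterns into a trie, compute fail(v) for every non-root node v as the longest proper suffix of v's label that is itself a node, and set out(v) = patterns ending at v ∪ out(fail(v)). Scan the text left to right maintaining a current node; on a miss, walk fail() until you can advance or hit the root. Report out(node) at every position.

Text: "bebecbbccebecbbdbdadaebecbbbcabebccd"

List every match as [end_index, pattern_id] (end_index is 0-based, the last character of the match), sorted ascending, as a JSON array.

Build automaton:
Trie (insert patterns):
  0='ε' goto a→1 b→8 d→6 e→14
  1='a' goto c→2  ←P1
  2='ac' goto a→3
  3='aca' goto b→4
  4='acab' goto c→5
  5='acabc' goto ·  ←P0
  6='d' goto a→7 c→24
  7='da' goto ·  ←P2
  8='b' goto c→9
  9='bc' goto a→10
  10='bca' goto b→11
  11='bcab' goto e→12
  12='bcabe' goto b→13
  13='bcabeb' goto ·  ←P3
  14='e' goto b→15 d→20
  15='eb' goto e→16
  16='ebe' goto c→17
  17='ebec' goto b→18
  18='ebecb' goto b→19
  19='ebecbb' goto ·  ←P4
  20='ed' goto c→21
  21='edc' goto e→22
  22='edce' goto b→23
  23='edceb' goto ·  ←P5
  24='dc' goto e→25
  25='dce' goto b→26
  26='dceb' goto ·  ←P6

Failure links (BFS by depth):
  n1('a'): parent n0 fail=0; on 'a' 0 → fail=0;  out {1}∪∅={1}
  n6('d'): parent n0 fail=0; on 'd' 0 → fail=0;  out ∅∪∅=∅
  n8('b'): parent n0 fail=0; on 'b' 0 → fail=0;  out ∅∪∅=∅
  n14('e'): parent n0 fail=0; on 'e' 0 → fail=0;  out ∅∪∅=∅
  n2('ac'): parent n1 fail=0; on 'c' 0 → fail=0;  out ∅∪∅=∅
  n7('da'): parent n6 fail=0; on 'a' 0 → fail=1;  out {2}∪{1}={1,2}
  n9('bc'): parent n8 fail=0; on 'c' 0 → fail=0;  out ∅∪∅=∅
  n15('eb'): parent n14 fail=0; on 'b' 0 → fail=8;  out ∅∪∅=∅
  n20('ed'): parent n14 fail=0; on 'd' 0 → fail=6;  out ∅∪∅=∅
  n24('dc'): parent n6 fail=0; on 'c' 0 → fail=0;  out ∅∪∅=∅
  n3('aca'): parent n2 fail=0; on 'a' 0 → fail=1;  out ∅∪{1}={1}
  n10('bca'): parent n9 fail=0; on 'a' 0 → fail=1;  out ∅∪{1}={1}
  n16('ebe'): parent n15 fail=8; on 'e' 8→0 → fail=14;  out ∅∪∅=∅
  n21('edc'): parent n20 fail=6; on 'c' 6 → fail=24;  out ∅∪∅=∅
  n25('dce'): parent n24 fail=0; on 'e' 0 → fail=14;  out ∅∪∅=∅
  n4('acab'): parent n3 fail=1; on 'b' 1→0 → fail=8;  out ∅∪∅=∅
  n11('bcab'): parent n10 fail=1; on 'b' 1→0 → fail=8;  out ∅∪∅=∅
  n17('ebec'): parent n16 fail=14; on 'c' 14→0 → fail=0;  out ∅∪∅=∅
  n22('edce'): parent n21 fail=24; on 'e' 24 → fail=25;  out ∅∪∅=∅
  n26('dceb'): parent n25 fail=14; on 'b' 14 → fail=15;  out {6}∪∅={6}
  n5('acabc'): parent n4 fail=8; on 'c' 8 → fail=9;  out {0}∪∅={0}
  n12('bcabe'): parent n11 fail=8; on 'e' 8→0 → fail=14;  out ∅∪∅=∅
  n18('ebecb'): parent n17 fail=0; on 'b' 0 → fail=8;  out ∅∪∅=∅
  n23('edceb'): parent n22 fail=25; on 'b' 25 → fail=26;  out {5}∪{6}={5,6}
  n13('bcabeb'): parent n12 fail=14; on 'b' 14 → fail=15;  out {3}∪∅={3}
  n19('ebecbb'): parent n18 fail=8; on 'b' 8→0 → fail=8;  out {4}∪∅={4}

Text stream:
i=0 'b': node 0→8
i=1 'e': node 8→14 (fail-walked)
i=2 'b': node 14→15
i=3 'e': node 15→16
i=4 'c': node 16→17
i=5 'b': node 17→18
i=6 'b': node 18→19  emit P4@[1:6]
i=7 'c': node 19→9 (fail-walked)
i=8 'c': node 9→0 (fail-walked)
i=9 'e': node 0→14
i=10 'b': node 14→15
i=11 'e': node 15→16
i=12 'c': node 16→17
i=13 'b': node 17→18
i=14 'b': node 18→19  emit P4@[9:14]
i=15 'd': node 19→6 (fail-walked)
i=16 'b': node 6→8 (fail-walked)
i=17 'd': node 8→6 (fail-walked)
i=18 'a': node 6→7  emit P1@[18:18],P2@[17:18]
i=19 'd': node 7→6 (fail-walked)
i=20 'a': node 6→7  emit P1@[20:20],P2@[19:20]
i=21 'e': node 7→14 (fail-walked)
i=22 'b': node 14→15
i=23 'e': node 15→16
i=24 'c': node 16→17
i=25 'b': node 17→18
i=26 'b': node 18→19  emit P4@[21:26]
i=27 'b': node 19→8 (fail-walked)
i=28 'c': node 8→9
i=29 'a': node 9→10  emit P1@[29:29]
i=30 'b': node 10→11
i=31 'e': node 11→12
i=32 'b': node 12→13  emit P3@[27:32]
i=33 'c': node 13→9 (fail-walked)
i=34 'c': node 9→0 (fail-walked)
i=35 'd': node 0→6

All matches (sorted): [[6,4],[14,4],[18,1],[18,2],[20,1],[20,2],[26,4],[29,1],[32,3]]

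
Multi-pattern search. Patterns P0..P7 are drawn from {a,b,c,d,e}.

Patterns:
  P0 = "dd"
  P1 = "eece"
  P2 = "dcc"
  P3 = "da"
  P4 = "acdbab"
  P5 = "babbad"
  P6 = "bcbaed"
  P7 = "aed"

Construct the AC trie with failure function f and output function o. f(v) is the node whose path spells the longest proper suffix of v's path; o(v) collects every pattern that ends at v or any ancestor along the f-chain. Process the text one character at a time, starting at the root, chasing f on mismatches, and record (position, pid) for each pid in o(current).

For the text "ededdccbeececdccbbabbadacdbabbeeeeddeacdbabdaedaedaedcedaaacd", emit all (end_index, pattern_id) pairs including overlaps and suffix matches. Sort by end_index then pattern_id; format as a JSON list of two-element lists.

Build automaton:
Trie nodes:
  0='ε' goto a→10 b→16 d→1 e→3
  1='d' goto a→9 c→7 d→2
  2='dd' goto ·  [P0 ends]
  3='e' goto e→4
  4='ee' goto c→5
  5='eec' goto e→6
  6='eece' goto ·  [P1 ends]
  7='dc' goto c→8
  8='dcc' goto ·  [P2 ends]
  9='da' goto ·  [P3 ends]
  10='a' goto c→11 e→27
  11='ac' goto d→12
  12='acd' goto b→13
  13='acdb' goto a→14
  14='acdba' goto b→15
  15='acdbab' goto ·  [P4 ends]
  16='b' goto a→17 c→22
  17='ba' goto b→18
  18='bab' goto b→19
  19='babb' goto a→20
  20='babba' goto d→21
  21='babbad' goto ·  [P5 ends]
  22='bc' goto b→23
  23='bcb' goto a→24
  24='bcba' goto e→25
  25='bcbae' goto d→26
  26='bcbaed' goto ·  [P6 ends]
  27='ae' goto d→28
  28='aed' goto ·  [P7 ends]

Failure links (BFS by depth):
  fail(1) 'd': from fail(0)=0 chase 'd': 0 ⇒ 0;  out=∅∪out(0)=∅
  fail(3) 'e': from fail(0)=0 chase 'e': 0 ⇒ 0;  out=∅∪out(0)=∅
  fail(10) 'a': from fail(0)=0 chase 'a': 0 ⇒ 0;  out=∅∪out(0)=∅
  fail(16) 'b': from fail(0)=0 chase 'b': 0 ⇒ 0;  out=∅∪out(0)=∅
  fail(2) 'dd': from fail(1)=0 chase 'd': 0 ⇒ 1;  out={0}∪out(1)={0}
  fail(4) 'ee': from fail(3)=0 chase 'e': 0 ⇒ 3;  out=∅∪out(3)=∅
  fail(7) 'dc': from fail(1)=0 chase 'c': 0 ⇒ 0;  out=∅∪out(0)=∅
  fail(9) 'da': from fail(1)=0 chase 'a': 0 ⇒ 10;  out={3}∪out(10)={3}
  fail(11) 'ac': from fail(10)=0 chase 'c': 0 ⇒ 0;  out=∅∪out(0)=∅
  fail(17) 'ba': from fail(16)=0 chase 'a': 0 ⇒ 10;  out=∅∪out(10)=∅
  fail(22) 'bc': from fail(16)=0 chase 'c': 0 ⇒ 0;  out=∅∪out(0)=∅
  fail(27) 'ae': from fail(10)=0 chase 'e': 0 ⇒ 3;  out=∅∪out(3)=∅
  fail(5) 'eec': from fail(4)=3 chase 'c': 3→0 ⇒ 0;  out=∅∪out(0)=∅
  fail(8) 'dcc': from fail(7)=0 chase 'c': 0 ⇒ 0;  out={2}∪out(0)={2}
  fail(12) 'acd': from fail(11)=0 chase 'd': 0 ⇒ 1;  out=∅∪out(1)=∅
  fail(18) 'bab': from fail(17)=10 chase 'b': 10→0 ⇒ 16;  out=∅∪out(16)=∅
  fail(23) 'bcb': from fail(22)=0 chase 'b': 0 ⇒ 16;  out=∅∪out(16)=∅
  fail(28) 'aed': from fail(27)=3 chase 'd': 3→0 ⇒ 1;  out={7}∪out(1)={7}
  fail(6) 'eece': from fail(5)=0 chase 'e': 0 ⇒ 3;  out={1}∪out(3)={1}
  fail(13) 'acdb': from fail(12)=1 chase 'b': 1→0 ⇒ 16;  out=∅∪out(16)=∅
  fail(19) 'babb': from fail(18)=16 chase 'b': 16→0 ⇒ 16;  out=∅∪out(16)=∅
  fail(24) 'bcba': from fail(23)=16 chase 'a': 16 ⇒ 17;  out=∅∪out(17)=∅
  fail(14) 'acdba': from fail(13)=16 chase 'a': 16 ⇒ 17;  out=∅∪out(17)=∅
  fail(20) 'babba': from fail(19)=16 chase 'a': 16 ⇒ 17;  out=∅∪out(17)=∅
  fail(25) 'bcbae': from fail(24)=17 chase 'e': 17→10 ⇒ 27;  out=∅∪out(27)=∅
  fail(15) 'acdbab': from fail(14)=17 chase 'b': 17 ⇒ 18;  out={4}∪out(18)={4}
  fail(21) 'babbad': from fail(20)=17 chase 'd': 17→10→0 ⇒ 1;  out={5}∪out(1)={5}
  fail(26) 'bcbaed': from fail(25)=27 chase 'd': 27 ⇒ 28;  out={6}∪out(28)={6,7}

Run:
i=0 'e': node 0→3
i=1 'd': node 3→1 (fail-walked)
i=2 'e': node 1→3 (fail-walked)
i=3 'd': node 3→1 (fail-walked)
i=4 'd': node 1→2  emit P0@[3:4]
i=5 'c': node 2→7 (fail-walked)
i=6 'c': node 7→8  emit P2@[4:6]
i=7 'b': node 8→16 (fail-walked)
i=8 'e': node 16→3 (fail-walked)
i=9 'e': node 3→4
i=10 'c': node 4→5
i=11 'e': node 5→6  emit P1@[8:11]
i=12 'c': node 6→0 (fail-walked)
i=13 'd': node 0→1
i=14 'c': node 1→7
i=15 'c': node 7→8  emit P2@[13:15]
i=16 'b': node 8→16 (fail-walked)
i=17 'b': node 16→16 (fail-walked)
i=18 'a': node 16→17
i=19 'b': node 17→18
i=20 'b': node 18→19
i=21 'a': node 19→20
i=22 'd': node 20→21  emit P5@[17:22]
i=23 'a': node 21→9 (fail-walked)  emit P3@[22:23]
i=24 'c': node 9→11 (fail-walked)
i=25 'd': node 11→12
i=26 'b': node 12→13
i=27 'a': node 13→14
i=28 'b': node 14→15  emit P4@[23:28]
i=29 'b': node 15→19 (fail-walked)
i=30 'e': node 19→3 (fail-walked)
i=31 'e': node 3→4
i=32 'e': node 4→4 (fail-walked)
i=33 'e': node 4→4 (fail-walked)
i=34 'd': node 4→1 (fail-walked)
i=35 'd': node 1→2  emit P0@[34:35]
i=36 'e': node 2→3 (fail-walked)
i=37 'a': node 3→10 (fail-walked)
i=38 'c': node 10→11
i=39 'd': node 11→12
i=40 'b': node 12→13
i=41 'a': node 13→14
i=42 'b': node 14→15  emit P4@[37:42]
i=43 'd': node 15→1 (fail-walked)
i=44 'a': node 1→9  emit P3@[43:44]
i=45 'e': node 9→27 (fail-walked)
i=46 'd': node 27→28  emit P7@[44:46]
i=47 'a': node 28→9 (fail-walked)  emit P3@[46:47]
i=48 'e': node 9→27 (fail-walked)
i=49 'd': node 27→28  emit P7@[47:49]
i=50 'a': node 28→9 (fail-walked)  emit P3@[49:50]
i=51 'e': node 9→27 (fail-walked)
i=52 'd': node 27→28  emit P7@[50:52]
i=53 'c': node 28→7 (fail-walked)
i=54 'e': node 7→3 (fail-walked)
i=55 'd': node 3→1 (fail-walked)
i=56 'a': node 1→9  emit P3@[55:56]
i=57 'a': node 9→10 (fail-walked)
i=58 'a': node 10→10 (fail-walked)
i=59 'c': node 10→11
i=60 'd': node 11→12

All matches (sorted): [[4,0],[6,2],[11,1],[15,2],[22,5],[23,3],[28,4],[35,0],[42,4],[44,3],[46,7],[47,3],[49,7],[50,3],[52,7],[56,3]]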